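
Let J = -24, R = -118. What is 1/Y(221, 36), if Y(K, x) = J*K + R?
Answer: -1/5422 ≈ -0.00018443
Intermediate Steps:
Y(K, x) = -118 - 24*K (Y(K, x) = -24*K - 118 = -118 - 24*K)
1/Y(221, 36) = 1/(-118 - 24*221) = 1/(-118 - 5304) = 1/(-5422) = -1/5422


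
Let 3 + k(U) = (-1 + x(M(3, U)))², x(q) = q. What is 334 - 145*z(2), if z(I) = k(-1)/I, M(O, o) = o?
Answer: 523/2 ≈ 261.50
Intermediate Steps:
k(U) = -3 + (-1 + U)²
z(I) = 1/I (z(I) = (-3 + (-1 - 1)²)/I = (-3 + (-2)²)/I = (-3 + 4)/I = 1/I)
334 - 145*z(2) = 334 - 145/2 = 523/2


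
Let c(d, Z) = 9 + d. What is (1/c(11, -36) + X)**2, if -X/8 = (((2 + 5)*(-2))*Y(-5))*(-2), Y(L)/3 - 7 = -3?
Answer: 2890030081/400 ≈ 7.2251e+6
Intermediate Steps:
Y(L) = 12 (Y(L) = 21 + 3*(-3) = 21 - 9 = 12)
X = -2688 (X = -8*((2 + 5)*(-2))*12*(-2) = -8*(7*(-2))*12*(-2) = -8*(-14*12)*(-2) = -(-1344)*(-2) = -8*336 = -2688)
(1/c(11, -36) + X)**2 = (1/(9 + 11) - 2688)**2 = (1/20 - 2688)**2 = (-53759/20)**2 = 2890030081/400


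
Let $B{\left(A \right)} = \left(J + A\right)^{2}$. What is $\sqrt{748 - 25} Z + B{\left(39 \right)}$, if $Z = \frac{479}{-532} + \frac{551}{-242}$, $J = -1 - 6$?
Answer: $1024 - \frac{204525 \sqrt{723}}{64372} \approx 938.57$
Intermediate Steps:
$J = -7$ ($J = -1 - 6 = -7$)
$B{\left(A \right)} = \left(-7 + A\right)^{2}$
$Z = - \frac{204525}{64372}$ ($Z = 479 \left(- \frac{1}{532}\right) + 551 \left(- \frac{1}{242}\right) = - \frac{479}{532} - \frac{551}{242} = - \frac{204525}{64372} \approx -3.1772$)
$\sqrt{748 - 25} Z + B{\left(39 \right)} = \sqrt{748 - 25} \left(- \frac{204525}{64372}\right) + \left(-7 + 39\right)^{2} = \sqrt{723} \left(- \frac{204525}{64372}\right) + 32^{2} = - \frac{204525 \sqrt{723}}{64372} + 1024 = 1024 - \frac{204525 \sqrt{723}}{64372}$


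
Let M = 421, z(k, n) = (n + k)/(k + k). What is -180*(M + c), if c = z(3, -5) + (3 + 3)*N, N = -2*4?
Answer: -67080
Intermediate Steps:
z(k, n) = (k + n)/(2*k) (z(k, n) = (k + n)/((2*k)) = (k + n)*(1/(2*k)) = (k + n)/(2*k))
N = -8
c = -145/3 (c = (1/2)*(3 - 5)/3 + (3 + 3)*(-8) = (1/2)*(1/3)*(-2) + 6*(-8) = -1/3 - 48 = -145/3 ≈ -48.333)
-180*(M + c) = -180*(421 - 145/3) = -180*1118/3 = -1*67080 = -67080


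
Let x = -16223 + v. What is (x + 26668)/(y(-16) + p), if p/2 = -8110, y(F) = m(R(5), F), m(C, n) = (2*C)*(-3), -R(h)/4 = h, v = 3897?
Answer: -7171/8050 ≈ -0.89081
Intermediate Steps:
R(h) = -4*h
m(C, n) = -6*C
y(F) = 120 (y(F) = -(-24)*5 = -6*(-20) = 120)
p = -16220 (p = 2*(-8110) = -16220)
x = -12326 (x = -16223 + 3897 = -12326)
(x + 26668)/(y(-16) + p) = (-12326 + 26668)/(120 - 16220) = 14342/(-16100) = 14342*(-1/16100) = -7171/8050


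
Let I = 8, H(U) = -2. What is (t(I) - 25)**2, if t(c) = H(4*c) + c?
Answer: 361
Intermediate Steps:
t(c) = -2 + c
(t(I) - 25)**2 = ((-2 + 8) - 25)**2 = (6 - 25)**2 = (-19)**2 = 361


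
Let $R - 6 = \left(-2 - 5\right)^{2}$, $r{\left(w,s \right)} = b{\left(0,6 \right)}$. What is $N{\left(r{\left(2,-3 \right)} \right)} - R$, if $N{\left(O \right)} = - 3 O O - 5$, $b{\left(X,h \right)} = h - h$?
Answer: $-60$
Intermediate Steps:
$b{\left(X,h \right)} = 0$
$r{\left(w,s \right)} = 0$
$N{\left(O \right)} = -5 - 3 O^{2}$ ($N{\left(O \right)} = - 3 O^{2} - 5 = -5 - 3 O^{2}$)
$R = 55$ ($R = 6 + \left(-2 - 5\right)^{2} = 6 + \left(-7\right)^{2} = 6 + 49 = 55$)
$N{\left(r{\left(2,-3 \right)} \right)} - R = \left(-5 - 3 \cdot 0^{2}\right) - 55 = \left(-5 - 0\right) - 55 = \left(-5 + 0\right) - 55 = -5 - 55 = -60$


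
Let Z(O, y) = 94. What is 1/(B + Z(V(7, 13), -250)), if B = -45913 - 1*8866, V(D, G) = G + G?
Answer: -1/54685 ≈ -1.8287e-5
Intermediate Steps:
V(D, G) = 2*G
B = -54779 (B = -45913 - 8866 = -54779)
1/(B + Z(V(7, 13), -250)) = 1/(-54779 + 94) = 1/(-54685) = -1/54685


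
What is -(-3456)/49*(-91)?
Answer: -44928/7 ≈ -6418.3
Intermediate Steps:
-(-3456)/49*(-91) = -48*(-72/49)*(-91) = (3456/49)*(-91) = -44928/7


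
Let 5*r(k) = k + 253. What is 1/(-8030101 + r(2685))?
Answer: -5/40147567 ≈ -1.2454e-7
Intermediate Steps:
r(k) = 253/5 + k/5 (r(k) = (k + 253)/5 = (253 + k)/5 = 253/5 + k/5)
1/(-8030101 + r(2685)) = 1/(-8030101 + (253/5 + (1/5)*2685)) = 1/(-8030101 + (253/5 + 537)) = 1/(-8030101 + 2938/5) = 1/(-40147567/5) = -5/40147567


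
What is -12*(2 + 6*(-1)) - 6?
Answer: 42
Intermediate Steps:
-12*(2 + 6*(-1)) - 6 = -12*(2 - 6) - 6 = -12*(-4) - 6 = 48 - 6 = 42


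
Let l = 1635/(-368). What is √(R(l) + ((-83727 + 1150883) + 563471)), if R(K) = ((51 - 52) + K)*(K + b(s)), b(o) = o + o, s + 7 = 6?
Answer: 3*√24536753329/368 ≈ 1277.0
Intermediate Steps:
s = -1 (s = -7 + 6 = -1)
b(o) = 2*o
l = -1635/368 (l = 1635*(-1/368) = -1635/368 ≈ -4.4429)
R(K) = (-1 + K)*(-2 + K) (R(K) = ((51 - 52) + K)*(K + 2*(-1)) = (-1 + K)*(K - 2) = (-1 + K)*(-2 + K))
√(R(l) + ((-83727 + 1150883) + 563471)) = √((2 + (-1635/368)² - 3*(-1635/368)) + ((-83727 + 1150883) + 563471)) = √((2 + 2673225/135424 + 4905/368) + (1067156 + 563471)) = √(4749113/135424 + 1630627) = √(220830779961/135424) = 3*√24536753329/368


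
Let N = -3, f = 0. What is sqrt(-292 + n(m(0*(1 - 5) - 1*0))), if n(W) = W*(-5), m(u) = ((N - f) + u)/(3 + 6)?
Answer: I*sqrt(2613)/3 ≈ 17.039*I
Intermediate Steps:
m(u) = -1/3 + u/9 (m(u) = ((-3 - 1*0) + u)/(3 + 6) = ((-3 + 0) + u)/9 = (-3 + u)*(1/9) = -1/3 + u/9)
n(W) = -5*W
sqrt(-292 + n(m(0*(1 - 5) - 1*0))) = sqrt(-292 - 5*(-1/3 + (0*(1 - 5) - 1*0)/9)) = sqrt(-292 - 5*(-1/3 + (0*(-4) + 0)/9)) = sqrt(-292 - 5*(-1/3 + (0 + 0)/9)) = sqrt(-292 - 5*(-1/3 + (1/9)*0)) = sqrt(-292 - 5*(-1/3 + 0)) = sqrt(-292 - 5*(-1/3)) = sqrt(-292 + 5/3) = sqrt(-871/3) = I*sqrt(2613)/3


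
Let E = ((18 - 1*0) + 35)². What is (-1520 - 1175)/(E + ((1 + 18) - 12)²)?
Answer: -2695/2858 ≈ -0.94297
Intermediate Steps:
E = 2809 (E = ((18 + 0) + 35)² = (18 + 35)² = 53² = 2809)
(-1520 - 1175)/(E + ((1 + 18) - 12)²) = (-1520 - 1175)/(2809 + ((1 + 18) - 12)²) = -2695/(2809 + (19 - 12)²) = -2695/(2809 + 7²) = -2695/(2809 + 49) = -2695/2858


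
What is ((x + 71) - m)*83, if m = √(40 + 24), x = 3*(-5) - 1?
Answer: 3901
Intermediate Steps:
x = -16 (x = -15 - 1 = -16)
m = 8 (m = √64 = 8)
((x + 71) - m)*83 = ((-16 + 71) - 1*8)*83 = (55 - 8)*83 = 47*83 = 3901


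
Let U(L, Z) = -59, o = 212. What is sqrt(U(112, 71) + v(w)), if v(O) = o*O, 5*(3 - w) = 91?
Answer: 3*I*sqrt(9115)/5 ≈ 57.284*I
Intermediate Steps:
w = -76/5 (w = 3 - 1/5*91 = 3 - 91/5 = -76/5 ≈ -15.200)
v(O) = 212*O
sqrt(U(112, 71) + v(w)) = sqrt(-59 + 212*(-76/5)) = sqrt(-59 - 16112/5) = sqrt(-16407/5) = 3*I*sqrt(9115)/5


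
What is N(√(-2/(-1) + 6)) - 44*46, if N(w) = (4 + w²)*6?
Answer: -1952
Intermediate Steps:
N(w) = 24 + 6*w²
N(√(-2/(-1) + 6)) - 44*46 = (24 + 6*(√(-2/(-1) + 6))²) - 44*46 = (24 + 6*(√(-2*(-1) + 6))²) - 2024 = (24 + 6*(√(2 + 6))²) - 2024 = (24 + 6*(√8)²) - 2024 = (24 + 6*(2*√2)²) - 2024 = (24 + 6*8) - 2024 = (24 + 48) - 2024 = 72 - 2024 = -1952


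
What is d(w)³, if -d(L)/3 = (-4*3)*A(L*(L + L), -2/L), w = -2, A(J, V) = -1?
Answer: -46656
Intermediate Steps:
d(L) = -36 (d(L) = -3*(-4*3)*(-1) = -(-36)*(-1) = -3*12 = -36)
d(w)³ = (-36)³ = -46656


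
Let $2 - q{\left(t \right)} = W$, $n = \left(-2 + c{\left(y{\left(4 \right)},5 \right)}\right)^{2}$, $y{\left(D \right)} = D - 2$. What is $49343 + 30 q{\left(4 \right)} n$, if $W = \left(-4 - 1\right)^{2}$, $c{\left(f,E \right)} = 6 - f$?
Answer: $46583$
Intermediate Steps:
$y{\left(D \right)} = -2 + D$
$n = 4$ ($n = \left(-2 + \left(6 - \left(-2 + 4\right)\right)\right)^{2} = \left(-2 + \left(6 - 2\right)\right)^{2} = \left(-2 + 4\right)^{2} = 2^{2} = 4$)
$W = 25$ ($W = \left(-5\right)^{2} = 25$)
$q{\left(t \right)} = -23$ ($q{\left(t \right)} = 2 - 25 = -23$)
$49343 + 30 q{\left(4 \right)} n = 49343 + 30 \left(-23\right) 4 = 49343 - 2760 = 46583$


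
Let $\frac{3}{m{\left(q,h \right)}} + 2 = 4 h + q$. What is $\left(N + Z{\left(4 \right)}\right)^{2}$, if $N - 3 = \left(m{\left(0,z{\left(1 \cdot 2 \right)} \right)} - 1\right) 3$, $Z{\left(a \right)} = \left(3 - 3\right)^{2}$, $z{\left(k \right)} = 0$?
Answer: $\frac{81}{4} \approx 20.25$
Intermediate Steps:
$Z{\left(a \right)} = 0$ ($Z{\left(a \right)} = 0^{2} = 0$)
$m{\left(q,h \right)} = \frac{3}{-2 + q + 4 h}$ ($m{\left(q,h \right)} = \frac{3}{-2 + \left(4 h + q\right)} = \frac{3}{-2 + \left(q + 4 h\right)} = \frac{3}{-2 + q + 4 h}$)
$N = - \frac{9}{2}$ ($N = 3 + \left(\frac{3}{-2 + 0 + 4 \cdot 0} - 1\right) 3 = 3 + \left(\frac{3}{-2 + 0 + 0} - 1\right) 3 = 3 + \left(\frac{3}{-2} - 1\right) 3 = 3 + \left(3 \left(- \frac{1}{2}\right) - 1\right) 3 = 3 + \left(- \frac{3}{2} - 1\right) 3 = 3 - \frac{15}{2} = - \frac{9}{2} \approx -4.5$)
$\left(N + Z{\left(4 \right)}\right)^{2} = \left(- \frac{9}{2} + 0\right)^{2} = \left(- \frac{9}{2}\right)^{2} = \frac{81}{4}$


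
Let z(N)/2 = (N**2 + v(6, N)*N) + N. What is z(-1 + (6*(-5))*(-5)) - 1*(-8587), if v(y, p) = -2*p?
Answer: -35517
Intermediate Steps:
z(N) = -2*N**2 + 2*N (z(N) = 2*((N**2 + (-2*N)*N) + N) = 2*((N**2 - 2*N**2) + N) = 2*(-N**2 + N) = 2*(N - N**2) = -2*N**2 + 2*N)
z(-1 + (6*(-5))*(-5)) - 1*(-8587) = 2*(-1 + (6*(-5))*(-5))*(1 - (-1 + (6*(-5))*(-5))) - 1*(-8587) = 2*(-1 - 30*(-5))*(1 - (-1 - 30*(-5))) + 8587 = 2*(-1 + 150)*(1 - (-1 + 150)) + 8587 = 2*149*(1 - 1*149) + 8587 = 2*149*(1 - 149) + 8587 = 2*149*(-148) + 8587 = -44104 + 8587 = -35517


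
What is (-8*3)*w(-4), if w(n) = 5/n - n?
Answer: -66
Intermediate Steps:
w(n) = -n + 5/n
(-8*3)*w(-4) = (-8*3)*(-1*(-4) + 5/(-4)) = -24*(4 + 5*(-1/4)) = -24*(4 - 5/4) = -24*11/4 = -66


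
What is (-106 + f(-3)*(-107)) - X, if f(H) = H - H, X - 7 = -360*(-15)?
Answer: -5513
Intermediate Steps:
X = 5407 (X = 7 - 360*(-15) = 7 + 5400 = 5407)
f(H) = 0
(-106 + f(-3)*(-107)) - X = (-106 + 0*(-107)) - 1*5407 = (-106 + 0) - 5407 = -106 - 5407 = -5513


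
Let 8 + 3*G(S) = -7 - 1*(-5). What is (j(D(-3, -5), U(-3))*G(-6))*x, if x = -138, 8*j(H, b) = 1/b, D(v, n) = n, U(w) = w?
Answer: -115/6 ≈ -19.167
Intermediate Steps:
G(S) = -10/3 (G(S) = -8/3 + (-7 - 1*(-5))/3 = -8/3 + (-7 + 5)/3 = -8/3 + (⅓)*(-2) = -8/3 - ⅔ = -10/3)
j(H, b) = 1/(8*b)
(j(D(-3, -5), U(-3))*G(-6))*x = (((⅛)/(-3))*(-10/3))*(-138) = (((⅛)*(-⅓))*(-10/3))*(-138) = -1/24*(-10/3)*(-138) = (5/36)*(-138) = -115/6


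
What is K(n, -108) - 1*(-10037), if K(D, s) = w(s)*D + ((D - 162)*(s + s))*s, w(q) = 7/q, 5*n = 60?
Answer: -31402474/9 ≈ -3.4892e+6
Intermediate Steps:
n = 12 (n = (⅕)*60 = 12)
K(D, s) = 2*s²*(-162 + D) + 7*D/s (K(D, s) = (7/s)*D + ((D - 162)*(s + s))*s = 7*D/s + ((-162 + D)*(2*s))*s = 7*D/s + (2*s*(-162 + D))*s = 7*D/s + 2*s²*(-162 + D) = 2*s²*(-162 + D) + 7*D/s)
K(n, -108) - 1*(-10037) = (7*12 + 2*(-108)³*(-162 + 12))/(-108) - 1*(-10037) = -(84 + 2*(-1259712)*(-150))/108 + 10037 = -(84 + 377913600)/108 + 10037 = -1/108*377913684 + 10037 = -31492807/9 + 10037 = -31402474/9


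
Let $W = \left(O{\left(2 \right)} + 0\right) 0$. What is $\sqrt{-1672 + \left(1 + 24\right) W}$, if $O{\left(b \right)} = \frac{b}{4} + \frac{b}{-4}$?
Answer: $2 i \sqrt{418} \approx 40.89 i$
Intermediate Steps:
$O{\left(b \right)} = 0$ ($O{\left(b \right)} = b \frac{1}{4} + b \left(- \frac{1}{4}\right) = \frac{b}{4} - \frac{b}{4} = 0$)
$W = 0$ ($W = \left(0 + 0\right) 0 = 0 \cdot 0 = 0$)
$\sqrt{-1672 + \left(1 + 24\right) W} = \sqrt{-1672 + \left(1 + 24\right) 0} = \sqrt{-1672 + 25 \cdot 0} = \sqrt{-1672 + 0} = \sqrt{-1672} = 2 i \sqrt{418}$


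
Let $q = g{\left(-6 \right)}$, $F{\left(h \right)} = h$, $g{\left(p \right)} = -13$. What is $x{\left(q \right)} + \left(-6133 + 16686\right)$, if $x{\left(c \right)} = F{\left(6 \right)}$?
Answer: $10559$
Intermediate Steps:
$q = -13$
$x{\left(c \right)} = 6$
$x{\left(q \right)} + \left(-6133 + 16686\right) = 6 + \left(-6133 + 16686\right) = 6 + 10553 = 10559$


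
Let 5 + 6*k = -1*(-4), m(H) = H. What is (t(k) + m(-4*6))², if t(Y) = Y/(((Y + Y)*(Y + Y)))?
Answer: 2601/4 ≈ 650.25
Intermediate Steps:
k = -⅙ (k = -⅚ + (-1*(-4))/6 = -⅚ + (⅙)*4 = -⅚ + ⅔ = -⅙ ≈ -0.16667)
t(Y) = 1/(4*Y) (t(Y) = Y/(((2*Y)*(2*Y))) = Y/((4*Y²)) = Y*(1/(4*Y²)) = 1/(4*Y))
(t(k) + m(-4*6))² = (1/(4*(-⅙)) - 4*6)² = ((¼)*(-6) - 24)² = (-3/2 - 24)² = (-51/2)² = 2601/4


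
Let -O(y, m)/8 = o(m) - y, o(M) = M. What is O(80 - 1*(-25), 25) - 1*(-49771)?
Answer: 50411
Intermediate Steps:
O(y, m) = -8*m + 8*y (O(y, m) = -8*(m - y) = -8*m + 8*y)
O(80 - 1*(-25), 25) - 1*(-49771) = (-8*25 + 8*(80 - 1*(-25))) - 1*(-49771) = (-200 + 8*(80 + 25)) + 49771 = (-200 + 8*105) + 49771 = (-200 + 840) + 49771 = 640 + 49771 = 50411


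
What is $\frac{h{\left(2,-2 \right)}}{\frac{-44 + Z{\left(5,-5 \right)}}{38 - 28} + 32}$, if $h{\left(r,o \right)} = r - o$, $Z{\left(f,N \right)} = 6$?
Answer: $\frac{20}{141} \approx 0.14184$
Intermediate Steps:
$\frac{h{\left(2,-2 \right)}}{\frac{-44 + Z{\left(5,-5 \right)}}{38 - 28} + 32} = \frac{2 - -2}{\frac{-44 + 6}{38 - 28} + 32} = \frac{2 + 2}{- \frac{38}{10} + 32} = \frac{4}{\left(-38\right) \frac{1}{10} + 32} = \frac{4}{- \frac{19}{5} + 32} = \frac{4}{\frac{141}{5}} = 4 \cdot \frac{5}{141} = \frac{20}{141}$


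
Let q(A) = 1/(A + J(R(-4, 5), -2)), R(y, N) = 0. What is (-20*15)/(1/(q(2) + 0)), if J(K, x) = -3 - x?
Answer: -300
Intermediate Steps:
q(A) = 1/(-1 + A) (q(A) = 1/(A + (-3 - 1*(-2))) = 1/(A + (-3 + 2)) = 1/(A - 1) = 1/(-1 + A))
(-20*15)/(1/(q(2) + 0)) = (-20*15)/(1/(1/(-1 + 2) + 0)) = -300/(1/(1/1 + 0)) = -300/(1/(1 + 0)) = -300/(1/1) = -300/1 = -300*1 = -300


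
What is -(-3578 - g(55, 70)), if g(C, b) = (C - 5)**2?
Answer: 6078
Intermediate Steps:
g(C, b) = (-5 + C)**2
-(-3578 - g(55, 70)) = -(-3578 - (-5 + 55)**2) = -(-3578 - 1*50**2) = -(-3578 - 1*2500) = -(-3578 - 2500) = -1*(-6078) = 6078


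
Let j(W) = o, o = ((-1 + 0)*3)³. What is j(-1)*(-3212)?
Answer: 86724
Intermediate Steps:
o = -27 (o = (-1*3)³ = (-3)³ = -27)
j(W) = -27
j(-1)*(-3212) = -27*(-3212) = 86724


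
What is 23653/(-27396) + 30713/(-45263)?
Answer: -1912019087/1240025148 ≈ -1.5419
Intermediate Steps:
23653/(-27396) + 30713/(-45263) = 23653*(-1/27396) + 30713*(-1/45263) = -23653/27396 - 30713/45263 = -1912019087/1240025148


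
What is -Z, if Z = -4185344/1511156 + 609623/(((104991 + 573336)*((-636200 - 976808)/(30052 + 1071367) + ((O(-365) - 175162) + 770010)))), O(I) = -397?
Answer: 464705262663288274827799/167786095774910126357883 ≈ 2.7696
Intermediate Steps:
Z = -464705262663288274827799/167786095774910126357883 (Z = -4185344/1511156 + 609623/(((104991 + 573336)*((-636200 - 976808)/(30052 + 1071367) + ((-397 - 175162) + 770010)))) = -4185344*1/1511156 + 609623/((678327*(-1613008/1101419 + (-175559 + 770010)))) = -1046336/377789 + 609623/((678327*(-1613008*1/1101419 + 594451))) = -1046336/377789 + 609623/((678327*(-1613008/1101419 + 594451))) = -1046336/377789 + 609623/((678327*(654738012961/1101419))) = -1046336/377789 + 609623/(444126472117796247/1101419) = -1046336/377789 + 609623*(1101419/444126472117796247) = -1046336/377789 + 671450355037/444126472117796247 = -464705262663288274827799/167786095774910126357883 ≈ -2.7696)
-Z = -1*(-464705262663288274827799/167786095774910126357883) = 464705262663288274827799/167786095774910126357883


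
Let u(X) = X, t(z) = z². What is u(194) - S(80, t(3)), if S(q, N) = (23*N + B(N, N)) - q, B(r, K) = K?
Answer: 58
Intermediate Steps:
S(q, N) = -q + 24*N (S(q, N) = (23*N + N) - q = 24*N - q = -q + 24*N)
u(194) - S(80, t(3)) = 194 - (-1*80 + 24*3²) = 194 - (-80 + 24*9) = 194 - (-80 + 216) = 194 - 1*136 = 194 - 136 = 58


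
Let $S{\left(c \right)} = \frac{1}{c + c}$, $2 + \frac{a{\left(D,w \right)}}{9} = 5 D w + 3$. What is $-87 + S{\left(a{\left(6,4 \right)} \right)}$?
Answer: $- \frac{189485}{2178} \approx -87.0$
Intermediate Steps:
$a{\left(D,w \right)} = 9 + 45 D w$ ($a{\left(D,w \right)} = -18 + 9 \left(5 D w + 3\right) = -18 + 9 \left(3 + 5 D w\right) = -18 + \left(27 + 45 D w\right) = 9 + 45 D w$)
$S{\left(c \right)} = \frac{1}{2 c}$
$-87 + S{\left(a{\left(6,4 \right)} \right)} = -87 + \frac{1}{2 \left(9 + 45 \cdot 6 \cdot 4\right)} = -87 + \frac{1}{2 \left(9 + 1080\right)} = -87 + \frac{1}{2 \cdot 1089} = -87 + \frac{1}{2} \cdot \frac{1}{1089} = -87 + \frac{1}{2178} = - \frac{189485}{2178}$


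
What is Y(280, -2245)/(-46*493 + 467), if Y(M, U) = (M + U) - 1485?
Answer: 3450/22211 ≈ 0.15533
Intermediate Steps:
Y(M, U) = -1485 + M + U
Y(280, -2245)/(-46*493 + 467) = (-1485 + 280 - 2245)/(-46*493 + 467) = -3450/(-22678 + 467) = -3450/(-22211) = -3450*(-1/22211) = 3450/22211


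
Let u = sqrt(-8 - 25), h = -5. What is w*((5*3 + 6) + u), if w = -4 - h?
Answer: 21 + I*sqrt(33) ≈ 21.0 + 5.7446*I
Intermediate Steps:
u = I*sqrt(33) (u = sqrt(-33) = I*sqrt(33) ≈ 5.7446*I)
w = 1 (w = -4 - 1*(-5) = -4 + 5 = 1)
w*((5*3 + 6) + u) = 1*((5*3 + 6) + I*sqrt(33)) = 1*((15 + 6) + I*sqrt(33)) = 1*(21 + I*sqrt(33)) = 21 + I*sqrt(33)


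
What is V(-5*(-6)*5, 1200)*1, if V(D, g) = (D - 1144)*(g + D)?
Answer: -1341900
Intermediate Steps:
V(D, g) = (-1144 + D)*(D + g)
V(-5*(-6)*5, 1200)*1 = ((-5*(-6)*5)² - 1144*(-5*(-6))*5 - 1144*1200 + (-5*(-6)*5)*1200)*1 = ((30*5)² - 34320*5 - 1372800 + (30*5)*1200)*1 = (150² - 1144*150 - 1372800 + 150*1200)*1 = (22500 - 171600 - 1372800 + 180000)*1 = -1341900*1 = -1341900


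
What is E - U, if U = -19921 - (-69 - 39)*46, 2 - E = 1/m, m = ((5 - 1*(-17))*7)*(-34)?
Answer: 78304381/5236 ≈ 14955.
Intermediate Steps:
m = -5236 (m = ((5 + 17)*7)*(-34) = (22*7)*(-34) = 154*(-34) = -5236)
E = 10473/5236 (E = 2 - 1/(-5236) = 2 - 1*(-1/5236) = 2 + 1/5236 = 10473/5236 ≈ 2.0002)
U = -14953 (U = -19921 - (-108)*46 = -19921 - 1*(-4968) = -19921 + 4968 = -14953)
E - U = 10473/5236 - 1*(-14953) = 10473/5236 + 14953 = 78304381/5236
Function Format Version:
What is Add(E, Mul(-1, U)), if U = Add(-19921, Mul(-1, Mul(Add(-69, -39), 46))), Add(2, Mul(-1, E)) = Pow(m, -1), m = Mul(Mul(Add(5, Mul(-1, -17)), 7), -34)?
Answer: Rational(78304381, 5236) ≈ 14955.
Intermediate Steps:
m = -5236 (m = Mul(Mul(Add(5, 17), 7), -34) = Mul(Mul(22, 7), -34) = Mul(154, -34) = -5236)
E = Rational(10473, 5236) (E = Add(2, Mul(-1, Pow(-5236, -1))) = Add(2, Mul(-1, Rational(-1, 5236))) = Add(2, Rational(1, 5236)) = Rational(10473, 5236) ≈ 2.0002)
U = -14953 (U = Add(-19921, Mul(-1, Mul(-108, 46))) = Add(-19921, Mul(-1, -4968)) = Add(-19921, 4968) = -14953)
Add(E, Mul(-1, U)) = Add(Rational(10473, 5236), Mul(-1, -14953)) = Add(Rational(10473, 5236), 14953) = Rational(78304381, 5236)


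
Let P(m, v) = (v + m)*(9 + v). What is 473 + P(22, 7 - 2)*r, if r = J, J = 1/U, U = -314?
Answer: 74072/157 ≈ 471.80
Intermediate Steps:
P(m, v) = (9 + v)*(m + v) (P(m, v) = (m + v)*(9 + v) = (9 + v)*(m + v))
J = -1/314 (J = 1/(-314) = -1/314 ≈ -0.0031847)
r = -1/314 ≈ -0.0031847
473 + P(22, 7 - 2)*r = 473 + ((7 - 2)**2 + 9*22 + 9*(7 - 2) + 22*(7 - 2))*(-1/314) = 473 + (5**2 + 198 + 9*5 + 22*5)*(-1/314) = 473 + (25 + 198 + 45 + 110)*(-1/314) = 473 + 378*(-1/314) = 473 - 189/157 = 74072/157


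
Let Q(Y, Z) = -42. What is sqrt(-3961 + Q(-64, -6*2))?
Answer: I*sqrt(4003) ≈ 63.269*I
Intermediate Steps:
sqrt(-3961 + Q(-64, -6*2)) = sqrt(-3961 - 42) = sqrt(-4003) = I*sqrt(4003)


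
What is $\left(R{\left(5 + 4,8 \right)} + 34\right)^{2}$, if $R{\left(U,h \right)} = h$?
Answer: $1764$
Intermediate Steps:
$\left(R{\left(5 + 4,8 \right)} + 34\right)^{2} = \left(8 + 34\right)^{2} = 42^{2} = 1764$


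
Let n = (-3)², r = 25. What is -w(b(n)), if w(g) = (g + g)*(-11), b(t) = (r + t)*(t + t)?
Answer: 13464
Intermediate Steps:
n = 9
b(t) = 2*t*(25 + t) (b(t) = (25 + t)*(t + t) = (25 + t)*(2*t) = 2*t*(25 + t))
w(g) = -22*g (w(g) = (2*g)*(-11) = -22*g)
-w(b(n)) = -(-22)*2*9*(25 + 9) = -(-22)*2*9*34 = -(-22)*612 = -1*(-13464) = 13464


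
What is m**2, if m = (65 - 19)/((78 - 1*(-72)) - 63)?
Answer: 2116/7569 ≈ 0.27956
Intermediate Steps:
m = 46/87 (m = 46/((78 + 72) - 63) = 46/(150 - 63) = 46/87 ≈ 0.52874)
m**2 = (46/87)**2 = 2116/7569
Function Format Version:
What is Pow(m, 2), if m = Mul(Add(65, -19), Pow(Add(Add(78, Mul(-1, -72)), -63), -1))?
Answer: Rational(2116, 7569) ≈ 0.27956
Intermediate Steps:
m = Rational(46, 87) (m = Mul(46, Pow(Add(Add(78, 72), -63), -1)) = Mul(46, Pow(Add(150, -63), -1)) = Mul(46, Pow(87, -1)) = Mul(46, Rational(1, 87)) = Rational(46, 87) ≈ 0.52874)
Pow(m, 2) = Pow(Rational(46, 87), 2) = Rational(2116, 7569)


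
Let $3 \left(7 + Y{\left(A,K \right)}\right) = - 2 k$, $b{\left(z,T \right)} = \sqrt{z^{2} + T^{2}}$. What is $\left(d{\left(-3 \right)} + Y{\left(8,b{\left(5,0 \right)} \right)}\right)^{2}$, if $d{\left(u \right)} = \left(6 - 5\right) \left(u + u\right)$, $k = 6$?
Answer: $289$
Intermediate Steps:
$b{\left(z,T \right)} = \sqrt{T^{2} + z^{2}}$
$d{\left(u \right)} = 2 u$ ($d{\left(u \right)} = 1 \cdot 2 u = 2 u$)
$Y{\left(A,K \right)} = -11$ ($Y{\left(A,K \right)} = -7 + \frac{\left(-2\right) 6}{3} = -7 + \frac{1}{3} \left(-12\right) = -7 - 4 = -11$)
$\left(d{\left(-3 \right)} + Y{\left(8,b{\left(5,0 \right)} \right)}\right)^{2} = \left(2 \left(-3\right) - 11\right)^{2} = \left(-6 - 11\right)^{2} = \left(-17\right)^{2} = 289$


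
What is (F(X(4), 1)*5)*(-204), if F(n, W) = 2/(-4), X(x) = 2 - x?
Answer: 510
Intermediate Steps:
F(n, W) = -½ (F(n, W) = 2*(-¼) = -½)
(F(X(4), 1)*5)*(-204) = -½*5*(-204) = -5/2*(-204) = 510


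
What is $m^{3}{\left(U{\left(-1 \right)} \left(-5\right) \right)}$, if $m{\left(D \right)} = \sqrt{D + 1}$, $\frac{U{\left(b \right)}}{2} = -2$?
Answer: $21 \sqrt{21} \approx 96.234$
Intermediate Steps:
$U{\left(b \right)} = -4$ ($U{\left(b \right)} = 2 \left(-2\right) = -4$)
$m{\left(D \right)} = \sqrt{1 + D}$
$m^{3}{\left(U{\left(-1 \right)} \left(-5\right) \right)} = \left(\sqrt{1 - -20}\right)^{3} = \left(\sqrt{1 + 20}\right)^{3} = \left(\sqrt{21}\right)^{3} = 21 \sqrt{21}$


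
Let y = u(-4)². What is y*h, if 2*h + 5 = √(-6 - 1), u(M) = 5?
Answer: -125/2 + 25*I*√7/2 ≈ -62.5 + 33.072*I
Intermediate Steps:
h = -5/2 + I*√7/2 (h = -5/2 + √(-6 - 1)/2 = -5/2 + √(-7)/2 = -5/2 + (I*√7)/2 = -5/2 + I*√7/2 ≈ -2.5 + 1.3229*I)
y = 25 (y = 5² = 25)
y*h = 25*(-5/2 + I*√7/2) = -125/2 + 25*I*√7/2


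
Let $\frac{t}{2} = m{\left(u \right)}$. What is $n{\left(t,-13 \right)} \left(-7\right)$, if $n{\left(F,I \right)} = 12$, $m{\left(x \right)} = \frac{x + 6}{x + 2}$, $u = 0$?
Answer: $-84$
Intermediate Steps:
$m{\left(x \right)} = \frac{6 + x}{2 + x}$
$t = 6$ ($t = 2 \frac{6 + 0}{2 + 0} = 2 \cdot \frac{1}{2} \cdot 6 = 2 \cdot 3 = 6$)
$n{\left(t,-13 \right)} \left(-7\right) = 12 \left(-7\right) = -84$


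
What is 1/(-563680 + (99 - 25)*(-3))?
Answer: -1/563902 ≈ -1.7734e-6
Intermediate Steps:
1/(-563680 + (99 - 25)*(-3)) = 1/(-563680 + 74*(-3)) = 1/(-563680 - 222) = 1/(-563902) = -1/563902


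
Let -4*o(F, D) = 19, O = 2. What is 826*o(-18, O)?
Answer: -7847/2 ≈ -3923.5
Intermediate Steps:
o(F, D) = -19/4 (o(F, D) = -¼*19 = -19/4)
826*o(-18, O) = 826*(-19/4) = -7847/2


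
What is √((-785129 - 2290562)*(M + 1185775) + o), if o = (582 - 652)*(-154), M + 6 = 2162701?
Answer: I*√10298859031990 ≈ 3.2092e+6*I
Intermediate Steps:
M = 2162695 (M = -6 + 2162701 = 2162695)
o = 10780 (o = -70*(-154) = 10780)
√((-785129 - 2290562)*(M + 1185775) + o) = √((-785129 - 2290562)*(2162695 + 1185775) + 10780) = √(-3075691*3348470 + 10780) = √(-10298859042770 + 10780) = √(-10298859031990) = I*√10298859031990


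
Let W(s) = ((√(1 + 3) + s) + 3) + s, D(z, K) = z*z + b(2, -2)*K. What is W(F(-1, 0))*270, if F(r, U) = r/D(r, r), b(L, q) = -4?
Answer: 1242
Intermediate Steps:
D(z, K) = z² - 4*K (D(z, K) = z*z - 4*K = z² - 4*K)
F(r, U) = r/(r² - 4*r)
W(s) = 5 + 2*s (W(s) = ((√4 + s) + 3) + s = ((2 + s) + 3) + s = (5 + s) + s = 5 + 2*s)
W(F(-1, 0))*270 = (5 + 2/(-4 - 1))*270 = (5 + 2/(-5))*270 = (5 + 2*(-⅕))*270 = (5 - ⅖)*270 = (23/5)*270 = 1242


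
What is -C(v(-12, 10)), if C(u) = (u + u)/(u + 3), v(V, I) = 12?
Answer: -8/5 ≈ -1.6000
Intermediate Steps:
C(u) = 2*u/(3 + u) (C(u) = (2*u)/(3 + u) = 2*u/(3 + u))
-C(v(-12, 10)) = -2*12/(3 + 12) = -2*12/15 = -1*8/5 = -8/5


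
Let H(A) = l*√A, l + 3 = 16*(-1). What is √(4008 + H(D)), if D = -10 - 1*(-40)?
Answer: √(4008 - 19*√30) ≈ 62.481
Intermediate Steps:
D = 30 (D = -10 + 40 = 30)
l = -19 (l = -3 + 16*(-1) = -3 - 16 = -19)
H(A) = -19*√A
√(4008 + H(D)) = √(4008 - 19*√30)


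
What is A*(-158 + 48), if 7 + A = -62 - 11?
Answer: 8800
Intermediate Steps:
A = -80 (A = -7 + (-62 - 11) = -7 - 73 = -80)
A*(-158 + 48) = -80*(-158 + 48) = -80*(-110) = 8800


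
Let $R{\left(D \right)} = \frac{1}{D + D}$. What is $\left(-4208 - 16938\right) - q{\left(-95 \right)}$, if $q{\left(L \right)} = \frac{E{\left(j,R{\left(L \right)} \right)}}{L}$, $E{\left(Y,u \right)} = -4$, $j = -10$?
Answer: $- \frac{2008874}{95} \approx -21146.0$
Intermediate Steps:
$R{\left(D \right)} = \frac{1}{2 D}$
$q{\left(L \right)} = - \frac{4}{L}$
$\left(-4208 - 16938\right) - q{\left(-95 \right)} = \left(-4208 - 16938\right) - - \frac{4}{-95} = \left(-4208 - 16938\right) - \left(-4\right) \left(- \frac{1}{95}\right) = -21146 - \frac{4}{95} = - \frac{2008874}{95}$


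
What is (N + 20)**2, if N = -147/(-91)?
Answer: 78961/169 ≈ 467.22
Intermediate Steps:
N = 21/13 (N = -147*(-1/91) = 21/13 ≈ 1.6154)
(N + 20)**2 = (21/13 + 20)**2 = (281/13)**2 = 78961/169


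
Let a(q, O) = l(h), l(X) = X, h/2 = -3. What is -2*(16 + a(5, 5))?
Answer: -20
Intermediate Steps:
h = -6 (h = 2*(-3) = -6)
a(q, O) = -6
-2*(16 + a(5, 5)) = -2*(16 - 6) = -2*10 = -20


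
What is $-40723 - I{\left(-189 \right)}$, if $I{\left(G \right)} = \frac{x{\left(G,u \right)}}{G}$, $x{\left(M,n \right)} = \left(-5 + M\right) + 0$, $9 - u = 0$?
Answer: $- \frac{7696841}{189} \approx -40724.0$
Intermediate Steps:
$u = 9$ ($u = 9 - 0 = 9 + 0 = 9$)
$x{\left(M,n \right)} = -5 + M$
$I{\left(G \right)} = \frac{-5 + G}{G}$
$-40723 - I{\left(-189 \right)} = -40723 - \frac{-5 - 189}{-189} = -40723 - \left(- \frac{1}{189}\right) \left(-194\right) = -40723 - \frac{194}{189} = - \frac{7696841}{189}$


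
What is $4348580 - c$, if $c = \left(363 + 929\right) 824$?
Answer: $3283972$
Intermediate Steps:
$c = 1064608$ ($c = 1292 \cdot 824 = 1064608$)
$4348580 - c = 4348580 - 1064608 = 3283972$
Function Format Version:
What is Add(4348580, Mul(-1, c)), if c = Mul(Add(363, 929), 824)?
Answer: 3283972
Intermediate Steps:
c = 1064608 (c = Mul(1292, 824) = 1064608)
Add(4348580, Mul(-1, c)) = Add(4348580, Mul(-1, 1064608)) = Add(4348580, -1064608) = 3283972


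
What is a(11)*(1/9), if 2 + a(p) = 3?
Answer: 1/9 ≈ 0.11111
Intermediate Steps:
a(p) = 1 (a(p) = -2 + 3 = 1)
a(11)*(1/9) = 1*(1/9) = 1/9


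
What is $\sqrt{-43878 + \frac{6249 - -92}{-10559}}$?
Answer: $\frac{i \sqrt{4892134035937}}{10559} \approx 209.47 i$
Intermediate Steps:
$\sqrt{-43878 + \frac{6249 - -92}{-10559}} = \sqrt{-43878 + \left(6249 + 92\right) \left(- \frac{1}{10559}\right)} = \sqrt{-43878 + 6341 \left(- \frac{1}{10559}\right)} = \sqrt{-43878 - \frac{6341}{10559}} = \sqrt{- \frac{463314143}{10559}} = \frac{i \sqrt{4892134035937}}{10559}$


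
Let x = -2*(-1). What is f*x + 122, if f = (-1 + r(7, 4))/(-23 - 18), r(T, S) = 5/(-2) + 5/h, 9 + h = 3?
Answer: 15032/123 ≈ 122.21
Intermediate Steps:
h = -6 (h = -9 + 3 = -6)
x = 2
r(T, S) = -10/3 (r(T, S) = 5/(-2) + 5/(-6) = 5*(-½) + 5*(-⅙) = -5/2 - ⅚ = -10/3)
f = 13/123 (f = (-1 - 10/3)/(-23 - 18) = -13/3/(-41) = -13/3*(-1/41) = 13/123 ≈ 0.10569)
f*x + 122 = (13/123)*2 + 122 = 26/123 + 122 = 15032/123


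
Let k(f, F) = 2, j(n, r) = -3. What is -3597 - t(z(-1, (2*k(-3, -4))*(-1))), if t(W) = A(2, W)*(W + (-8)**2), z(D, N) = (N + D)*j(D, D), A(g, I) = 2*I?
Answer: -5967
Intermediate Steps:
z(D, N) = -3*D - 3*N (z(D, N) = (N + D)*(-3) = (D + N)*(-3) = -3*D - 3*N)
t(W) = 2*W*(64 + W) (t(W) = (2*W)*(W + (-8)**2) = (2*W)*(W + 64) = (2*W)*(64 + W) = 2*W*(64 + W))
-3597 - t(z(-1, (2*k(-3, -4))*(-1))) = -3597 - 2*(-3*(-1) - 3*2*2*(-1))*(64 + (-3*(-1) - 3*2*2*(-1))) = -3597 - 2*(3 - 12*(-1))*(64 + (3 - 12*(-1))) = -3597 - 2*(3 - 3*(-4))*(64 + (3 - 3*(-4))) = -3597 - 2*(3 + 12)*(64 + (3 + 12)) = -3597 - 2*15*(64 + 15) = -3597 - 2*15*79 = -3597 - 1*2370 = -3597 - 2370 = -5967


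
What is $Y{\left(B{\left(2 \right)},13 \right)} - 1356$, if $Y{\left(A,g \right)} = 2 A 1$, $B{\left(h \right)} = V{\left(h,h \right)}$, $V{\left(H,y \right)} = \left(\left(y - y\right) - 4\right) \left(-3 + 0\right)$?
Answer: $-1332$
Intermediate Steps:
$V{\left(H,y \right)} = 12$ ($V{\left(H,y \right)} = \left(0 - 4\right) \left(-3\right) = \left(-4\right) \left(-3\right) = 12$)
$B{\left(h \right)} = 12$
$Y{\left(A,g \right)} = 2 A$
$Y{\left(B{\left(2 \right)},13 \right)} - 1356 = 2 \cdot 12 - 1356 = 24 - 1356 = -1332$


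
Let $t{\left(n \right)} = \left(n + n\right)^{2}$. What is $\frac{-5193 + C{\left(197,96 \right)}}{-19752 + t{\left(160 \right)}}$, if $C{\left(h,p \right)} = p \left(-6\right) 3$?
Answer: $- \frac{6921}{82648} \approx -0.083741$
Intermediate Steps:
$t{\left(n \right)} = 4 n^{2}$ ($t{\left(n \right)} = \left(2 n\right)^{2} = 4 n^{2}$)
$C{\left(h,p \right)} = - 18 p$ ($C{\left(h,p \right)} = - 6 p 3 = - 18 p$)
$\frac{-5193 + C{\left(197,96 \right)}}{-19752 + t{\left(160 \right)}} = \frac{-5193 - 1728}{-19752 + 4 \cdot 160^{2}} = \frac{-5193 - 1728}{-19752 + 4 \cdot 25600} = - \frac{6921}{-19752 + 102400} = - \frac{6921}{82648}$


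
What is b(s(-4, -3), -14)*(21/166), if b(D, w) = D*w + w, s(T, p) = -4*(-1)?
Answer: -735/83 ≈ -8.8554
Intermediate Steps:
s(T, p) = 4
b(D, w) = w + D*w
b(s(-4, -3), -14)*(21/166) = (-14*(1 + 4))*(21/166) = (-14*5)*(21*(1/166)) = -70*21/166 = -735/83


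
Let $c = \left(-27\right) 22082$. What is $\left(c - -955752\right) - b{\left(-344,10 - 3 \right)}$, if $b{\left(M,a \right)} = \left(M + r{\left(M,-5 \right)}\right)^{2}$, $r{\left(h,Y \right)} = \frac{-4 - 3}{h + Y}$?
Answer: $\frac{29380325537}{121801} \approx 2.4122 \cdot 10^{5}$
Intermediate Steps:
$c = -596214$
$r{\left(h,Y \right)} = - \frac{7}{Y + h}$
$b{\left(M,a \right)} = \left(M - \frac{7}{-5 + M}\right)^{2}$
$\left(c - -955752\right) - b{\left(-344,10 - 3 \right)} = \left(-596214 - -955752\right) - \left(-344 - \frac{7}{-5 - 344}\right)^{2} = \left(-596214 + 955752\right) - \left(-344 - \frac{7}{-349}\right)^{2} = 359538 - \left(-344 - - \frac{7}{349}\right)^{2} = 359538 - \left(-344 + \frac{7}{349}\right)^{2} = 359538 - \left(- \frac{120049}{349}\right)^{2} = 359538 - \frac{14411762401}{121801} = \frac{29380325537}{121801}$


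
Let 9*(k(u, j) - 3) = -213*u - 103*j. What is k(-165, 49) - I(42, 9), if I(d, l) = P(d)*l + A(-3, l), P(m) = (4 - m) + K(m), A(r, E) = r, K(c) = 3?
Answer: 32987/9 ≈ 3665.2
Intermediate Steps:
P(m) = 7 - m (P(m) = (4 - m) + 3 = 7 - m)
I(d, l) = -3 + l*(7 - d) (I(d, l) = (7 - d)*l - 3 = l*(7 - d) - 3 = -3 + l*(7 - d))
k(u, j) = 3 - 103*j/9 - 71*u/3 (k(u, j) = 3 + (-213*u - 103*j)/9 = 3 + (-103*j/9 - 71*u/3) = 3 - 103*j/9 - 71*u/3)
k(-165, 49) - I(42, 9) = (3 - 103/9*49 - 71/3*(-165)) - (-3 + 9*(7 - 1*42)) = (3 - 5047/9 + 3905) - (-3 + 9*(7 - 42)) = 30125/9 - (-3 + 9*(-35)) = 30125/9 - (-3 - 315) = 30125/9 - 1*(-318) = 30125/9 + 318 = 32987/9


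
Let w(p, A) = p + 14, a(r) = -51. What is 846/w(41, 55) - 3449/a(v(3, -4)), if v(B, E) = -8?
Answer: 232841/2805 ≈ 83.009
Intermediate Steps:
w(p, A) = 14 + p
846/w(41, 55) - 3449/a(v(3, -4)) = 846/(14 + 41) - 3449/(-51) = 846/55 - 3449*(-1/51) = 846*(1/55) + 3449/51 = 846/55 + 3449/51 = 232841/2805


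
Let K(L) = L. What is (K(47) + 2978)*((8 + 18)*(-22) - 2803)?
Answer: -10209375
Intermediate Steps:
(K(47) + 2978)*((8 + 18)*(-22) - 2803) = (47 + 2978)*((8 + 18)*(-22) - 2803) = 3025*(26*(-22) - 2803) = 3025*(-572 - 2803) = 3025*(-3375) = -10209375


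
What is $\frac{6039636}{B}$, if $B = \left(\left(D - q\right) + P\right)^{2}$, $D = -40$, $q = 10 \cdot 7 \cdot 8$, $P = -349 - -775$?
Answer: $\frac{503303}{2523} \approx 199.49$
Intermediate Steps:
$P = 426$ ($P = -349 + 775 = 426$)
$q = 560$ ($q = 70 \cdot 8 = 560$)
$B = 30276$ ($B = \left(\left(-40 - 560\right) + 426\right)^{2} = \left(-600 + 426\right)^{2} = \left(-174\right)^{2} = 30276$)
$\frac{6039636}{B} = \frac{6039636}{30276} = 6039636 \cdot \frac{1}{30276} = \frac{503303}{2523}$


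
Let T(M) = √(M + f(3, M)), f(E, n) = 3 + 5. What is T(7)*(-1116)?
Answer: -1116*√15 ≈ -4322.3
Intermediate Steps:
f(E, n) = 8
T(M) = √(8 + M) (T(M) = √(M + 8) = √(8 + M))
T(7)*(-1116) = √(8 + 7)*(-1116) = √15*(-1116) = -1116*√15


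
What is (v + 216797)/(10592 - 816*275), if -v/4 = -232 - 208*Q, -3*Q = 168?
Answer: -171133/213808 ≈ -0.80041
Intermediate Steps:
Q = -56 (Q = -⅓*168 = -56)
v = -45664 (v = -4*(-232 - 208*(-56)) = -4*(-232 + 11648) = -4*11416 = -45664)
(v + 216797)/(10592 - 816*275) = (-45664 + 216797)/(10592 - 816*275) = 171133/(10592 - 224400) = 171133/(-213808) = 171133*(-1/213808) = -171133/213808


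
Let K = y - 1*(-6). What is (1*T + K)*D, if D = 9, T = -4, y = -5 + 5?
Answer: 18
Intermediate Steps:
y = 0
K = 6 (K = 0 - 1*(-6) = 0 + 6 = 6)
(1*T + K)*D = (1*(-4) + 6)*9 = (-4 + 6)*9 = 2*9 = 18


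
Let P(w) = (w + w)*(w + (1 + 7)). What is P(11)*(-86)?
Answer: -35948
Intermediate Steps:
P(w) = 2*w*(8 + w) (P(w) = (2*w)*(w + 8) = (2*w)*(8 + w) = 2*w*(8 + w))
P(11)*(-86) = (2*11*(8 + 11))*(-86) = (2*11*19)*(-86) = 418*(-86) = -35948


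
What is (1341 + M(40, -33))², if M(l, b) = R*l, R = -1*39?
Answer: 47961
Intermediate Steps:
R = -39
M(l, b) = -39*l
(1341 + M(40, -33))² = (1341 - 39*40)² = (1341 - 1560)² = (-219)² = 47961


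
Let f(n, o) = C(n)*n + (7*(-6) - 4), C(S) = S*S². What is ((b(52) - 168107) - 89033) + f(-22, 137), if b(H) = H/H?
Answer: -22929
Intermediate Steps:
b(H) = 1
C(S) = S³
f(n, o) = -46 + n⁴ (f(n, o) = n³*n + (7*(-6) - 4) = n⁴ + (-42 - 4) = n⁴ - 46 = -46 + n⁴)
((b(52) - 168107) - 89033) + f(-22, 137) = ((1 - 168107) - 89033) + (-46 + (-22)⁴) = (-168106 - 89033) + (-46 + 234256) = -257139 + 234210 = -22929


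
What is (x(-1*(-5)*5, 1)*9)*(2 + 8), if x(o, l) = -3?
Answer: -270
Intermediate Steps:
(x(-1*(-5)*5, 1)*9)*(2 + 8) = (-3*9)*(2 + 8) = -27*10 = -270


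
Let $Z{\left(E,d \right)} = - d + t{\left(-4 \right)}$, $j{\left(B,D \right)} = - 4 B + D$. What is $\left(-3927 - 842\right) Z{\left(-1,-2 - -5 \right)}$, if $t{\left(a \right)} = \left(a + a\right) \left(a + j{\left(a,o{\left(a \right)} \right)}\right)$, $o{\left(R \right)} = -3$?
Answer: $357675$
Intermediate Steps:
$j{\left(B,D \right)} = D - 4 B$
$t{\left(a \right)} = 2 a \left(-3 - 3 a\right)$ ($t{\left(a \right)} = \left(a + a\right) \left(a - \left(3 + 4 a\right)\right) = 2 a \left(-3 - 3 a\right)$)
$Z{\left(E,d \right)} = -72 - d$ ($Z{\left(E,d \right)} = - d - - 24 \left(1 - 4\right) = - d - \left(-24\right) \left(-3\right) = - d - 72 = -72 - d$)
$\left(-3927 - 842\right) Z{\left(-1,-2 - -5 \right)} = \left(-3927 - 842\right) \left(-72 - \left(-2 - -5\right)\right) = \left(-3927 - 842\right) \left(-72 - \left(-2 + 5\right)\right) = - 4769 \left(-72 - 3\right) = \left(-4769\right) \left(-75\right) = 357675$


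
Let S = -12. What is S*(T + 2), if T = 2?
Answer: -48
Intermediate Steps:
S*(T + 2) = -12*(2 + 2) = -12*4 = -48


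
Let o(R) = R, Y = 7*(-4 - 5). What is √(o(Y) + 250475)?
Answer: 2*√62603 ≈ 500.41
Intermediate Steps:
Y = -63 (Y = 7*(-9) = -63)
√(o(Y) + 250475) = √(-63 + 250475) = √250412 = 2*√62603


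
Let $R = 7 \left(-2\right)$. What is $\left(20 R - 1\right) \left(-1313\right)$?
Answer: $368953$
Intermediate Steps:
$R = -14$
$\left(20 R - 1\right) \left(-1313\right) = \left(20 \left(-14\right) - 1\right) \left(-1313\right) = \left(-280 - 1\right) \left(-1313\right) = \left(-281\right) \left(-1313\right) = 368953$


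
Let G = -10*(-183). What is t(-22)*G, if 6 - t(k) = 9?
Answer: -5490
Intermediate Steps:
t(k) = -3 (t(k) = 6 - 1*9 = 6 - 9 = -3)
G = 1830
t(-22)*G = -3*1830 = -5490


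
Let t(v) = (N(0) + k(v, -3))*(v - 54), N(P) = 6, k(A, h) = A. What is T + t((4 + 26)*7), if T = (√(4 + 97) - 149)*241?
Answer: -2213 + 241*√101 ≈ 209.02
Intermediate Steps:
t(v) = (-54 + v)*(6 + v) (t(v) = (6 + v)*(v - 54) = (6 + v)*(-54 + v) = (-54 + v)*(6 + v))
T = -35909 + 241*√101 (T = (√101 - 149)*241 = (-149 + √101)*241 = -35909 + 241*√101 ≈ -33487.)
T + t((4 + 26)*7) = (-35909 + 241*√101) + (-324 + ((4 + 26)*7)² - 48*(4 + 26)*7) = (-35909 + 241*√101) + (-324 + (30*7)² - 1440*7) = (-35909 + 241*√101) + (-324 + 210² - 48*210) = (-35909 + 241*√101) + (-324 + 44100 - 10080) = (-35909 + 241*√101) + 33696 = -2213 + 241*√101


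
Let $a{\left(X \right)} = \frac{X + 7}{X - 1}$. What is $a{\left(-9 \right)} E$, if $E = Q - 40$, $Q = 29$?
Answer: $- \frac{11}{5} \approx -2.2$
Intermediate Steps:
$E = -11$ ($E = 29 - 40 = -11$)
$a{\left(X \right)} = \frac{7 + X}{-1 + X}$
$a{\left(-9 \right)} E = \frac{7 - 9}{-1 - 9} \left(-11\right) = \frac{1}{-10} \left(-2\right) \left(-11\right) = \left(- \frac{1}{10}\right) \left(-2\right) \left(-11\right) = \frac{1}{5} \left(-11\right) = - \frac{11}{5}$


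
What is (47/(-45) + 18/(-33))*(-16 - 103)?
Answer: 93653/495 ≈ 189.20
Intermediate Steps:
(47/(-45) + 18/(-33))*(-16 - 103) = (47*(-1/45) + 18*(-1/33))*(-119) = (-47/45 - 6/11)*(-119) = -787/495*(-119) = 93653/495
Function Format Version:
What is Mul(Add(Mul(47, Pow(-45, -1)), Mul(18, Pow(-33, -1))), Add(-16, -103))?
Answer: Rational(93653, 495) ≈ 189.20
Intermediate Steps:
Mul(Add(Mul(47, Pow(-45, -1)), Mul(18, Pow(-33, -1))), Add(-16, -103)) = Mul(Add(Mul(47, Rational(-1, 45)), Mul(18, Rational(-1, 33))), -119) = Mul(Add(Rational(-47, 45), Rational(-6, 11)), -119) = Mul(Rational(-787, 495), -119) = Rational(93653, 495)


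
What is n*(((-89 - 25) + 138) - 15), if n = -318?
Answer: -2862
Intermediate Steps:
n*(((-89 - 25) + 138) - 15) = -318*(((-89 - 25) + 138) - 15) = -318*((-114 + 138) - 15) = -318*(24 - 15) = -318*9 = -2862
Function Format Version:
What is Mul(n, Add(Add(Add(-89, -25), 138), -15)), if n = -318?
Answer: -2862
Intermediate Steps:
Mul(n, Add(Add(Add(-89, -25), 138), -15)) = Mul(-318, Add(Add(Add(-89, -25), 138), -15)) = Mul(-318, Add(Add(-114, 138), -15)) = Mul(-318, Add(24, -15)) = Mul(-318, 9) = -2862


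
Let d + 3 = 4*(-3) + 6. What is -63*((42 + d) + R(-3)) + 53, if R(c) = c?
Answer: -1837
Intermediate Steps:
d = -9 (d = -3 + (4*(-3) + 6) = -3 + (-12 + 6) = -3 - 6 = -9)
-63*((42 + d) + R(-3)) + 53 = -63*((42 - 9) - 3) + 53 = -63*(33 - 3) + 53 = -63*30 + 53 = -1890 + 53 = -1837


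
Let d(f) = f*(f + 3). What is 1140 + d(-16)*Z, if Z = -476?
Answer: -97868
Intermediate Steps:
d(f) = f*(3 + f)
1140 + d(-16)*Z = 1140 - 16*(3 - 16)*(-476) = 1140 - 16*(-13)*(-476) = 1140 + 208*(-476) = 1140 - 99008 = -97868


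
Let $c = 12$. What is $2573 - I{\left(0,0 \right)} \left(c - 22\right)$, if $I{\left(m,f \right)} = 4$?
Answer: $2613$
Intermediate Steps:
$2573 - I{\left(0,0 \right)} \left(c - 22\right) = 2573 - 4 \left(12 - 22\right) = 2573 - 4 \left(-10\right) = 2573 - -40 = 2573 + 40 = 2613$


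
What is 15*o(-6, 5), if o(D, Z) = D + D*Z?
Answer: -540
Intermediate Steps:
15*o(-6, 5) = 15*(-6*(1 + 5)) = 15*(-6*6) = 15*(-36) = -540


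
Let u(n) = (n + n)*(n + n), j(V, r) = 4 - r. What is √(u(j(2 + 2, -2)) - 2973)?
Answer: I*√2829 ≈ 53.188*I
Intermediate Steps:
u(n) = 4*n² (u(n) = (2*n)*(2*n) = 4*n²)
√(u(j(2 + 2, -2)) - 2973) = √(4*(4 - 1*(-2))² - 2973) = √(4*(4 + 2)² - 2973) = √(4*6² - 2973) = √(4*36 - 2973) = √(144 - 2973) = √(-2829) = I*√2829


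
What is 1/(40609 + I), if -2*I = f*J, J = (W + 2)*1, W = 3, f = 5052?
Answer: 1/27979 ≈ 3.5741e-5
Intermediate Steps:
J = 5 (J = (3 + 2)*1 = 5*1 = 5)
I = -12630 (I = -2526*5 = -½*25260 = -12630)
1/(40609 + I) = 1/(40609 - 12630) = 1/27979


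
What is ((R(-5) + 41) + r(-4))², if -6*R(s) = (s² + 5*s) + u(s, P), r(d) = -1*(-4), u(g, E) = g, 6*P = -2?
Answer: 75625/36 ≈ 2100.7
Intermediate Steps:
P = -⅓ (P = (⅙)*(-2) = -⅓ ≈ -0.33333)
r(d) = 4
R(s) = -s - s²/6 (R(s) = -((s² + 5*s) + s)/6 = -(s² + 6*s)/6 = -s - s²/6)
((R(-5) + 41) + r(-4))² = (((⅙)*(-5)*(-6 - 1*(-5)) + 41) + 4)² = (((⅙)*(-5)*(-6 + 5) + 41) + 4)² = (((⅙)*(-5)*(-1) + 41) + 4)² = ((⅚ + 41) + 4)² = (251/6 + 4)² = (275/6)² = 75625/36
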